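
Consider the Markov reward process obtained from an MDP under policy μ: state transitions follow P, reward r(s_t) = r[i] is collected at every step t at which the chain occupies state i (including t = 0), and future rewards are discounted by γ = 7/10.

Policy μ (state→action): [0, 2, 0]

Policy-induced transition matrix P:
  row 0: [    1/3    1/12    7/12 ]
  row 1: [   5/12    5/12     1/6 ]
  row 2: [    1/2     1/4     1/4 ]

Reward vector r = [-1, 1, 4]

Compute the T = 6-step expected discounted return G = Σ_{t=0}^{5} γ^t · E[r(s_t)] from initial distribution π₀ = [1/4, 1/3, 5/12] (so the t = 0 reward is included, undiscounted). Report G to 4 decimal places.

G = 4.0873

t=0: π = [0.2500, 0.3333, 0.4167], E[r] = 1.7500, γ^t·E[r] = 1.750000, running G = 1.750000
t=1: π = [0.4306, 0.2639, 0.3056], E[r] = 1.0556, γ^t·E[r] = 0.738889, running G = 2.488889
t=2: π = [0.4063, 0.2222, 0.3715], E[r] = 1.3021, γ^t·E[r] = 0.638021, running G = 3.126910
t=3: π = [0.4138, 0.2193, 0.3669], E[r] = 1.2731, γ^t·E[r] = 0.436690, running G = 3.563600
t=4: π = [0.4128, 0.2176, 0.3696], E[r] = 1.2834, γ^t·E[r] = 0.308149, running G = 3.871749
t=5: π = [0.4131, 0.2175, 0.3695], E[r] = 1.2822, γ^t·E[r] = 0.215502, running G = 4.087251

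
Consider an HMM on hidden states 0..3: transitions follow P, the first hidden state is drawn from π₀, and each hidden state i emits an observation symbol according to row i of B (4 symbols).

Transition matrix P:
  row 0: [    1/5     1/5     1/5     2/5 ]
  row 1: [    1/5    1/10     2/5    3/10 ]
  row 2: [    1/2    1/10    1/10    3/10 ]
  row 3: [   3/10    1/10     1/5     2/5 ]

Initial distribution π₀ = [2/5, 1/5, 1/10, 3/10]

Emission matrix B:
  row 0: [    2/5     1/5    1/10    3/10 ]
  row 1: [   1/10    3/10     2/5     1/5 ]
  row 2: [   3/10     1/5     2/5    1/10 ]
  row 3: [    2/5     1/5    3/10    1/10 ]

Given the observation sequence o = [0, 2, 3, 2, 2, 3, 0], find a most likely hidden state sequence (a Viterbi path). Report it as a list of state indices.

path = [0, 2, 0, 1, 2, 0, 3]

t=0: δ = [1.600e-01, 2.000e-02, 3.000e-02, 1.200e-01]  (obs o_0=0)
t=1: δ = [3.600e-03, 1.280e-02, 1.280e-02, 1.920e-02]  ψ = [3, 0, 0, 0]  (obs o_1=2)
t=2: δ = [1.920e-03, 3.840e-04, 5.120e-04, 7.680e-04]  ψ = [2, 3, 1, 3]  (obs o_2=3)
t=3: δ = [3.840e-05, 1.536e-04, 1.536e-04, 2.304e-04]  ψ = [0, 0, 0, 0]  (obs o_3=2)
t=4: δ = [7.680e-06, 9.216e-06, 2.458e-05, 2.765e-05]  ψ = [2, 3, 1, 3]  (obs o_4=2)
t=5: δ = [3.686e-06, 5.530e-07, 5.530e-07, 1.106e-06]  ψ = [2, 3, 3, 3]  (obs o_5=3)
t=6: δ = [2.949e-07, 7.373e-08, 2.212e-07, 5.898e-07]  ψ = [0, 0, 0, 0]  (obs o_6=0)
backtrack: best end state = 3; path = [0, 2, 0, 1, 2, 0, 3]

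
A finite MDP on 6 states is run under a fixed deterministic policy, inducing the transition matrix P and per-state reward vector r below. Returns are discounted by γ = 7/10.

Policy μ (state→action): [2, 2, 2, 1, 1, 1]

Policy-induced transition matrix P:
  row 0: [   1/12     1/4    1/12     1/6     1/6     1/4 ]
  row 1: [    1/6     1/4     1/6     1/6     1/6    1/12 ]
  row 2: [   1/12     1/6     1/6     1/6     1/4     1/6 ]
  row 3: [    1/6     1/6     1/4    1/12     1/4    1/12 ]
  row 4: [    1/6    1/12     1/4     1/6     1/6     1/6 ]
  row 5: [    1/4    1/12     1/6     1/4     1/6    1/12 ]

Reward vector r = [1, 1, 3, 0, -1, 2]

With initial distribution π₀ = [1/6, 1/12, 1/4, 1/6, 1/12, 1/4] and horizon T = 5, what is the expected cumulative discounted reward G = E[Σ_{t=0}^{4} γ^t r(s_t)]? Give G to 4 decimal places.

t=0: π = [0.1667, 0.0833, 0.2500, 0.1667, 0.0833, 0.2500], E[r] = 1.4167, γ^t·E[r] = 1.416667, running G = 1.416667
t=1: π = [0.1528, 0.1597, 0.1736, 0.1736, 0.2014, 0.1389], E[r] = 0.9097, γ^t·E[r] = 0.636806, running G = 2.053472
t=2: π = [0.1510, 0.1644, 0.1852, 0.1638, 0.1956, 0.1400], E[r] = 0.9554, γ^t·E[r] = 0.468166, running G = 2.521638
t=3: π = [0.1503, 0.1650, 0.1840, 0.1647, 0.1957, 0.1402], E[r] = 0.9521, γ^t·E[r] = 0.326575, running G = 2.848212
t=4: π = [0.1505, 0.1649, 0.1842, 0.1646, 0.1957, 0.1400], E[r] = 0.9523, γ^t·E[r] = 0.228648, running G = 3.076861

G = 3.0769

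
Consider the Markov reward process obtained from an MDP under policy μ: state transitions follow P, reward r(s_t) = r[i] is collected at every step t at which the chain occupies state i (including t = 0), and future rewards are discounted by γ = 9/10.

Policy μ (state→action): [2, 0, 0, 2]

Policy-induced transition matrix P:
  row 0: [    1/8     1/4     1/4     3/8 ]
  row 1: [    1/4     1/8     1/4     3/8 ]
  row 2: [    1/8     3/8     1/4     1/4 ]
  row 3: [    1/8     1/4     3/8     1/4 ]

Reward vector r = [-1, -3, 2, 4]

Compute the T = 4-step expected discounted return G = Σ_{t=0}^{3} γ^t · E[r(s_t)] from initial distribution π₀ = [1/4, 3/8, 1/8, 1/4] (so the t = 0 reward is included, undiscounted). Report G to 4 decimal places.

t=0: π = [0.2500, 0.3750, 0.1250, 0.2500], E[r] = -0.1250, γ^t·E[r] = -0.125000, running G = -0.125000
t=1: π = [0.1719, 0.2188, 0.2813, 0.3281], E[r] = 1.0469, γ^t·E[r] = 0.942188, running G = 0.817188
t=2: π = [0.1523, 0.2578, 0.2910, 0.2988], E[r] = 0.8516, γ^t·E[r] = 0.689766, running G = 1.506953
t=3: π = [0.1572, 0.2542, 0.2874, 0.3013], E[r] = 0.8601, γ^t·E[r] = 0.627018, running G = 2.133971

G = 2.1340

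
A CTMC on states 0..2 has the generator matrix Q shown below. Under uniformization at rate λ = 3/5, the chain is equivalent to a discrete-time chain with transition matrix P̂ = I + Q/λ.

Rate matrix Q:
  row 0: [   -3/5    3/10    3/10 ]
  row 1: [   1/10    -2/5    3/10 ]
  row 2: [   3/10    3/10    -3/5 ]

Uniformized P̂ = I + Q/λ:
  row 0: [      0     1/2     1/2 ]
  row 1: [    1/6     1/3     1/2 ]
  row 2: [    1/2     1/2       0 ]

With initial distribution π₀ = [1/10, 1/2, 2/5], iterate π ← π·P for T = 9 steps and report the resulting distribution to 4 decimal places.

π = [0.2382, 0.4286, 0.3332]

t=0: π = [0.1000, 0.5000, 0.4000]
t=1: π = [0.2833, 0.4167, 0.3000]
t=2: π = [0.2194, 0.4306, 0.3500]
t=3: π = [0.2468, 0.4282, 0.3250]
t=4: π = [0.2339, 0.4286, 0.3375]
t=5: π = [0.2402, 0.4286, 0.3313]
t=6: π = [0.2371, 0.4286, 0.3344]
t=7: π = [0.2386, 0.4286, 0.3328]
t=8: π = [0.2378, 0.4286, 0.3336]
t=9: π = [0.2382, 0.4286, 0.3332]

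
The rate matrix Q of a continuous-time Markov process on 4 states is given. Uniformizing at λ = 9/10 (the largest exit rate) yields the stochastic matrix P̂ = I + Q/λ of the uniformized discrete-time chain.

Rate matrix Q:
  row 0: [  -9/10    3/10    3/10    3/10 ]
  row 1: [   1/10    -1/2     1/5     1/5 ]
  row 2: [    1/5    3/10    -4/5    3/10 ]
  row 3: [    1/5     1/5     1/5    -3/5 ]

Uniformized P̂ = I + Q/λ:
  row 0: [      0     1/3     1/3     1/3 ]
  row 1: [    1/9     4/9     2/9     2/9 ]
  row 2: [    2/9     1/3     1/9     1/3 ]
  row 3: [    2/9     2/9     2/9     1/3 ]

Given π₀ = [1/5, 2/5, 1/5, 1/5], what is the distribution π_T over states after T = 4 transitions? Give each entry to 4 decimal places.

π = [0.1512, 0.3381, 0.2150, 0.2957]

t=0: π = [0.2000, 0.4000, 0.2000, 0.2000]
t=1: π = [0.1333, 0.3556, 0.2222, 0.2889]
t=2: π = [0.1531, 0.3407, 0.2123, 0.2938]
t=3: π = [0.1503, 0.3385, 0.2156, 0.2955]
t=4: π = [0.1512, 0.3381, 0.2150, 0.2957]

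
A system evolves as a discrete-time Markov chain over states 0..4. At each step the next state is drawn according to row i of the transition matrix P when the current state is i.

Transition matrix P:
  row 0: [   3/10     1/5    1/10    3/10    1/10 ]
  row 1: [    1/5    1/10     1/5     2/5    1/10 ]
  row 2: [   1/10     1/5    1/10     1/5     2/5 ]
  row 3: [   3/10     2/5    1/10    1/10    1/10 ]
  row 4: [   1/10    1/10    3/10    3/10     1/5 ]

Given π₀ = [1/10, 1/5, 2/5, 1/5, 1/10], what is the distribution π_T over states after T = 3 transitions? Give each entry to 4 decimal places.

π = [0.2132, 0.2149, 0.1534, 0.2519, 0.1666]

t=0: π = [0.1000, 0.2000, 0.4000, 0.2000, 0.1000]
t=1: π = [0.1800, 0.2100, 0.1400, 0.2400, 0.2300]
t=2: π = [0.2050, 0.2040, 0.1670, 0.2590, 0.1650]
t=3: π = [0.2132, 0.2149, 0.1534, 0.2519, 0.1666]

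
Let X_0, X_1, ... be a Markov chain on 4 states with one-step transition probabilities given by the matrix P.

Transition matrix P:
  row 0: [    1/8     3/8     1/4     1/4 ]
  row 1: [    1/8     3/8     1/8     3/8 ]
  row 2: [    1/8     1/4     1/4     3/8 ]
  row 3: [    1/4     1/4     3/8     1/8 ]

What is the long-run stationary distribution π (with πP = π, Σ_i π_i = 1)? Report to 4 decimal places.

π = [0.1605, 0.3086, 0.2469, 0.2840]

Balance equations π_j = Σ_i π_i·P[i][j]:
  π_0 = 1/8·π_0 + 1/8·π_1 + 1/8·π_2 + 1/4·π_3
  π_1 = 3/8·π_0 + 3/8·π_1 + 1/4·π_2 + 1/4·π_3
  π_2 = 1/4·π_0 + 1/8·π_1 + 1/4·π_2 + 3/8·π_3
  normalize: π_0 + π_1 + π_2 + π_3 = 1
Solving the linear system gives exactly π = [13/81, 25/81, 20/81, 23/81].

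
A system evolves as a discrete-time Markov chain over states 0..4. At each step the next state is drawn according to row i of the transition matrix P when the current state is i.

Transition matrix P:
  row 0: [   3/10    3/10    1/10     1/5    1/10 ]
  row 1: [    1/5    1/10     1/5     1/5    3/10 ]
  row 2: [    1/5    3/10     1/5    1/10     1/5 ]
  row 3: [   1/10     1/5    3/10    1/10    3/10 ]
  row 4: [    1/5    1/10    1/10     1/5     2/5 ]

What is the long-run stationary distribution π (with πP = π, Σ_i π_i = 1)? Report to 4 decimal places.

π = [0.2037, 0.1913, 0.1693, 0.1664, 0.2692]

Balance equations π_j = Σ_i π_i·P[i][j]:
  π_0 = 3/10·π_0 + 1/5·π_1 + 1/5·π_2 + 1/10·π_3 + 1/5·π_4
  π_1 = 3/10·π_0 + 1/10·π_1 + 3/10·π_2 + 1/5·π_3 + 1/10·π_4
  π_2 = 1/10·π_0 + 1/5·π_1 + 1/5·π_2 + 3/10·π_3 + 1/10·π_4
  π_3 = 1/5·π_0 + 1/5·π_1 + 1/10·π_2 + 1/10·π_3 + 1/5·π_4
  normalize: π_0 + π_1 + π_2 + π_3 + π_4 = 1
Solving the linear system gives exactly π = [1813/8899, 1702/8899, 137/809, 1481/8899, 2396/8899].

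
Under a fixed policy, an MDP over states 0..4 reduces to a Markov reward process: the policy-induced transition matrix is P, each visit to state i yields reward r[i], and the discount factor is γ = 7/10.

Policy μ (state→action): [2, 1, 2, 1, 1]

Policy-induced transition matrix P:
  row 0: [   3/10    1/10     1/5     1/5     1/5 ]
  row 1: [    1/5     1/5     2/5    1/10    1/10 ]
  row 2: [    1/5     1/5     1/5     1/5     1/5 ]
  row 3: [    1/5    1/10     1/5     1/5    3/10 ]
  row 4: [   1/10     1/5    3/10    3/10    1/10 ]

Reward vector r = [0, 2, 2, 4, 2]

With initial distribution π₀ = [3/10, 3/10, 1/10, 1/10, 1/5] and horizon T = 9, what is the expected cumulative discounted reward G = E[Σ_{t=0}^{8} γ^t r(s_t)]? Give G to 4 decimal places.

t=0: π = [0.3000, 0.3000, 0.1000, 0.1000, 0.2000], E[r] = 1.6000, γ^t·E[r] = 1.600000, running G = 1.600000
t=1: π = [0.2100, 0.1600, 0.2800, 0.1900, 0.1600], E[r] = 1.9600, γ^t·E[r] = 1.372000, running G = 2.972000
t=2: π = [0.2050, 0.1600, 0.2480, 0.2000, 0.1870], E[r] = 1.9900, γ^t·E[r] = 0.975100, running G = 3.947100
t=3: π = [0.2018, 0.1595, 0.2507, 0.2027, 0.1853], E[r] = 2.0018, γ^t·E[r] = 0.686617, running G = 4.633717
t=4: π = [0.2017, 0.1596, 0.2504, 0.2026, 0.1858], E[r] = 2.0019, γ^t·E[r] = 0.480647, running G = 5.114364
t=5: π = [0.2016, 0.1596, 0.2505, 0.2026, 0.1857], E[r] = 2.0021, γ^t·E[r] = 0.336489, running G = 5.450853
t=6: π = [0.2016, 0.1596, 0.2505, 0.2026, 0.1857], E[r] = 2.0021, γ^t·E[r] = 0.235540, running G = 5.686393
t=7: π = [0.2016, 0.1596, 0.2505, 0.2026, 0.1857], E[r] = 2.0021, γ^t·E[r] = 0.164878, running G = 5.851271
t=8: π = [0.2016, 0.1596, 0.2505, 0.2026, 0.1857], E[r] = 2.0021, γ^t·E[r] = 0.115415, running G = 5.966686

G = 5.9667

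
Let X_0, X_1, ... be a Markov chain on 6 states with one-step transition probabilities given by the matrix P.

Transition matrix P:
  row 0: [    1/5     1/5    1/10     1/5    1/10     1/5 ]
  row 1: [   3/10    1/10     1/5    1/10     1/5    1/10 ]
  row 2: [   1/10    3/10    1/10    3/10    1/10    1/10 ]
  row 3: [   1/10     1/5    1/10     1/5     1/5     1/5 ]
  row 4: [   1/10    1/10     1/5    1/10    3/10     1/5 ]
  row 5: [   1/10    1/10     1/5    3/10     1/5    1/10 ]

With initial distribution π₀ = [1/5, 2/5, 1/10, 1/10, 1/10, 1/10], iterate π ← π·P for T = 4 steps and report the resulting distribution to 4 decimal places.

π = [0.1477, 0.1645, 0.1506, 0.1951, 0.1889, 0.1532]

t=0: π = [0.2000, 0.4000, 0.1000, 0.1000, 0.1000, 0.1000]
t=1: π = [0.2000, 0.1500, 0.1600, 0.1700, 0.1800, 0.1400]
t=2: π = [0.1500, 0.1690, 0.1470, 0.1970, 0.1820, 0.1550]
t=3: π = [0.1488, 0.1641, 0.1506, 0.1951, 0.1885, 0.1529]
t=4: π = [0.1477, 0.1645, 0.1506, 0.1951, 0.1889, 0.1532]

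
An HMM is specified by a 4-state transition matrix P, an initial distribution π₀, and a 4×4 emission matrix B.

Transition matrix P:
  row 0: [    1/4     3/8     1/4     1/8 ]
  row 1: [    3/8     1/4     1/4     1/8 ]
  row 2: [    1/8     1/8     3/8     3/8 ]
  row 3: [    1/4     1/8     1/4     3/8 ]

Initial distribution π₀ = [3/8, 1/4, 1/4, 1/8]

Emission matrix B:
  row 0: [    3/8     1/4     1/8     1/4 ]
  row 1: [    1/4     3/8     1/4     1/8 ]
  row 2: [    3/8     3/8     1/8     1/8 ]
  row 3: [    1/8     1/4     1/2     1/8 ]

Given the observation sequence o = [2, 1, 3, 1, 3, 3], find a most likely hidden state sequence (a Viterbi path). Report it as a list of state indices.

path = [0, 1, 0, 1, 0, 0]

t=0: δ = [4.688e-02, 6.250e-02, 3.125e-02, 6.250e-02]  (obs o_0=2)
t=1: δ = [5.859e-03, 6.592e-03, 5.859e-03, 5.859e-03]  ψ = [1, 0, 1, 3]  (obs o_1=1)
t=2: δ = [6.180e-04, 2.747e-04, 2.747e-04, 2.747e-04]  ψ = [1, 0, 2, 2]  (obs o_2=3)
t=3: δ = [3.862e-05, 8.690e-05, 5.794e-05, 2.575e-05]  ψ = [0, 0, 0, 2]  (obs o_3=1)
t=4: δ = [8.147e-06, 2.716e-06, 2.716e-06, 2.716e-06]  ψ = [1, 1, 1, 2]  (obs o_4=3)
t=5: δ = [5.092e-07, 3.819e-07, 2.546e-07, 1.273e-07]  ψ = [0, 0, 0, 0]  (obs o_5=3)
backtrack: best end state = 0; path = [0, 1, 0, 1, 0, 0]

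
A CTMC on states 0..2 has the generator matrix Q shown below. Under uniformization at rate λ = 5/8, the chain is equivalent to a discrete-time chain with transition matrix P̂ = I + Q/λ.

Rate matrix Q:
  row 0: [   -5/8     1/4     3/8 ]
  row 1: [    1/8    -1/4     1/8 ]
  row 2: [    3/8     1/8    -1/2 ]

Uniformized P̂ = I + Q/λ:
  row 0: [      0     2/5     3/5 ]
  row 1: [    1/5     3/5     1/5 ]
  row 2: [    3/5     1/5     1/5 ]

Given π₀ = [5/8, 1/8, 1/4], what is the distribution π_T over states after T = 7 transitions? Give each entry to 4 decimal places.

π = [0.2670, 0.4235, 0.3095]

t=0: π = [0.6250, 0.1250, 0.2500]
t=1: π = [0.1750, 0.3750, 0.4500]
t=2: π = [0.3450, 0.3850, 0.2700]
t=3: π = [0.2390, 0.4230, 0.3380]
t=4: π = [0.2874, 0.4170, 0.2956]
t=5: π = [0.2608, 0.4243, 0.3150]
t=6: π = [0.2738, 0.4219, 0.3043]
t=7: π = [0.2670, 0.4235, 0.3095]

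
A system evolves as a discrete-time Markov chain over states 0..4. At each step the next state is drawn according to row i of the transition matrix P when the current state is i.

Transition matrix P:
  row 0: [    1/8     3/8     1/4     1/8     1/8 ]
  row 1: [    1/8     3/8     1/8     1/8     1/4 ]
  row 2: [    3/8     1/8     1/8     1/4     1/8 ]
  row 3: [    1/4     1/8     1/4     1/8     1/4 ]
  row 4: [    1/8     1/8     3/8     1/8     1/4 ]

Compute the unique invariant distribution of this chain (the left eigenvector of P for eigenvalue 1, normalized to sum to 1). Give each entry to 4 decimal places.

Balance equations π_j = Σ_i π_i·P[i][j]:
  π_0 = 1/8·π_0 + 1/8·π_1 + 3/8·π_2 + 1/4·π_3 + 1/8·π_4
  π_1 = 3/8·π_0 + 3/8·π_1 + 1/8·π_2 + 1/8·π_3 + 1/8·π_4
  π_2 = 1/4·π_0 + 1/8·π_1 + 1/8·π_2 + 1/4·π_3 + 3/8·π_4
  π_3 = 1/8·π_0 + 1/8·π_1 + 1/4·π_2 + 1/8·π_3 + 1/8·π_4
  normalize: π_0 + π_1 + π_2 + π_3 + π_4 = 1
Solving the linear system gives exactly π = [403/2029, 945/4058, 443/2029, 309/2029, 803/4058].

π = [0.1986, 0.2329, 0.2183, 0.1523, 0.1979]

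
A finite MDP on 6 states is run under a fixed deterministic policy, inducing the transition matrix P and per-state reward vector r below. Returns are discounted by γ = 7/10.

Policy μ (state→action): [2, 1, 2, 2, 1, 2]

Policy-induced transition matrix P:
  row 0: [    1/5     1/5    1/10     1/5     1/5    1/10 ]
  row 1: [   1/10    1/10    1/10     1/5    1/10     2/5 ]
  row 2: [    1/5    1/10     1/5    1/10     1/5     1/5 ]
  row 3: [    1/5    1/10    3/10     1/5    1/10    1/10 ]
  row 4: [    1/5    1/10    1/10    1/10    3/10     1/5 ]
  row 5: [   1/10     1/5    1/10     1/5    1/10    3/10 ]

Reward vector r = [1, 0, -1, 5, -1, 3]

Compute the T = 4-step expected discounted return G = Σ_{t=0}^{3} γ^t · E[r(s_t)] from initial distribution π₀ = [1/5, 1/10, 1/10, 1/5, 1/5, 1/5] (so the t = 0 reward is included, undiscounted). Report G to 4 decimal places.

t=0: π = [0.2000, 0.1000, 0.1000, 0.2000, 0.2000, 0.2000], E[r] = 1.5000, γ^t·E[r] = 1.500000, running G = 1.500000
t=1: π = [0.1700, 0.1400, 0.1500, 0.1700, 0.1700, 0.2000], E[r] = 1.3000, γ^t·E[r] = 0.910000, running G = 2.410000
t=2: π = [0.1660, 0.1370, 0.1490, 0.1680, 0.1660, 0.2140], E[r] = 1.3330, γ^t·E[r] = 0.653170, running G = 3.063170
t=3: π = [0.1649, 0.1380, 0.1485, 0.1685, 0.1647, 0.2154], E[r] = 1.3404, γ^t·E[r] = 0.459757, running G = 3.522927

G = 3.5229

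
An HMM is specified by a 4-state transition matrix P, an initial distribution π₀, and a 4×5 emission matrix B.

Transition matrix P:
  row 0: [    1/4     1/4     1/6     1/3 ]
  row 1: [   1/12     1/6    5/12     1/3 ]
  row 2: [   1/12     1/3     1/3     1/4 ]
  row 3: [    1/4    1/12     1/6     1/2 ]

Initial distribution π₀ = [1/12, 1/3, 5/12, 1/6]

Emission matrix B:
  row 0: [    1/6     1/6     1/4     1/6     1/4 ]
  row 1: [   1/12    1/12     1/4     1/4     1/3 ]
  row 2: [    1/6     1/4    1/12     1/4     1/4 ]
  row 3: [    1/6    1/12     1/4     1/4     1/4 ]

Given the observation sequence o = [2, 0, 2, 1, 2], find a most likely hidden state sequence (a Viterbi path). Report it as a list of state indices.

t=0: δ = [2.083e-02, 8.333e-02, 3.472e-02, 4.167e-02]  (obs o_0=2)
t=1: δ = [1.736e-03, 1.157e-03, 5.787e-03, 4.630e-03]  ψ = [3, 1, 1, 1]  (obs o_1=0)
t=2: δ = [2.894e-04, 4.823e-04, 1.608e-04, 5.787e-04]  ψ = [3, 2, 2, 3]  (obs o_2=2)
t=3: δ = [2.411e-05, 6.698e-06, 5.023e-05, 2.411e-05]  ψ = [3, 1, 1, 3]  (obs o_3=1)
t=4: δ = [1.507e-06, 4.186e-06, 1.395e-06, 3.140e-06]  ψ = [0, 2, 2, 2]  (obs o_4=2)
backtrack: best end state = 1; path = [1, 2, 1, 2, 1]

path = [1, 2, 1, 2, 1]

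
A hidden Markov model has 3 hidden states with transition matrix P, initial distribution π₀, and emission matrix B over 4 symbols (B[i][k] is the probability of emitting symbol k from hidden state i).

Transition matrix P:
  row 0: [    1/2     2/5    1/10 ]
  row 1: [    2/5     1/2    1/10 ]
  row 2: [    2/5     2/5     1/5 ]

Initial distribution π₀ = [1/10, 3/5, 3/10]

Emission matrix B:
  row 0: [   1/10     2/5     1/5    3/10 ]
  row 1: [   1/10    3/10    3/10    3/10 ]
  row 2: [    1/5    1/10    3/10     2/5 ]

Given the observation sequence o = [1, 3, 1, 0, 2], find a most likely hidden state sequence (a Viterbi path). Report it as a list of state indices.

t=0: δ = [4.000e-02, 1.800e-01, 3.000e-02]  (obs o_0=1)
t=1: δ = [2.160e-02, 2.700e-02, 7.200e-03]  ψ = [1, 1, 1]  (obs o_1=3)
t=2: δ = [4.320e-03, 4.050e-03, 2.700e-04]  ψ = [0, 1, 1]  (obs o_2=1)
t=3: δ = [2.160e-04, 2.025e-04, 8.640e-05]  ψ = [0, 1, 0]  (obs o_3=0)
t=4: δ = [2.160e-05, 3.037e-05, 6.480e-06]  ψ = [0, 1, 0]  (obs o_4=2)
backtrack: best end state = 1; path = [1, 1, 1, 1, 1]

path = [1, 1, 1, 1, 1]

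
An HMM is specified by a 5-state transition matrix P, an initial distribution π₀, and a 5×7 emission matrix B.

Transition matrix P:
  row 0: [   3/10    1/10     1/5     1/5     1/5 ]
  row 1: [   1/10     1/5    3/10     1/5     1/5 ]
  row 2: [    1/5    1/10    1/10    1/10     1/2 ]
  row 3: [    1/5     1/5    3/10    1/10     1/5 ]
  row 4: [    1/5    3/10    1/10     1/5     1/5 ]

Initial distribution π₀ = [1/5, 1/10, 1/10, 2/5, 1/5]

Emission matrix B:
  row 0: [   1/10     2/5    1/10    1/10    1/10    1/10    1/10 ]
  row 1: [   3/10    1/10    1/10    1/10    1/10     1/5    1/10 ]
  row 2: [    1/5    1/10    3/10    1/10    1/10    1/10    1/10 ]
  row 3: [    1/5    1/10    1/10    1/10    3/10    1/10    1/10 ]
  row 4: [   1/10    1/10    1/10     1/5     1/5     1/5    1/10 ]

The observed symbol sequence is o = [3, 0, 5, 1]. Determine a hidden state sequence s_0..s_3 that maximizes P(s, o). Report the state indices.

path = [3, 2, 4, 0]

t=0: δ = [2.000e-02, 1.000e-02, 1.000e-02, 4.000e-02, 4.000e-02]  (obs o_0=3)
t=1: δ = [8.000e-04, 3.600e-03, 2.400e-03, 1.600e-03, 8.000e-04]  ψ = [3, 4, 3, 4, 3]  (obs o_1=0)
t=2: δ = [4.800e-05, 1.440e-04, 1.080e-04, 7.200e-05, 2.400e-04]  ψ = [2, 1, 1, 1, 2]  (obs o_2=5)
t=3: δ = [1.920e-05, 7.200e-06, 4.320e-06, 4.800e-06, 5.400e-06]  ψ = [4, 4, 1, 4, 2]  (obs o_3=1)
backtrack: best end state = 0; path = [3, 2, 4, 0]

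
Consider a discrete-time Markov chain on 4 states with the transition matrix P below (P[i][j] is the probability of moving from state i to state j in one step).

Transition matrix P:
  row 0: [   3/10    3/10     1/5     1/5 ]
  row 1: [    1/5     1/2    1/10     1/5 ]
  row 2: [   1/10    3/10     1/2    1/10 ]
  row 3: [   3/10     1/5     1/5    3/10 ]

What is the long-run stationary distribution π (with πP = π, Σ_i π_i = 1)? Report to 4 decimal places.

Balance equations π_j = Σ_i π_i·P[i][j]:
  π_0 = 3/10·π_0 + 1/5·π_1 + 1/10·π_2 + 3/10·π_3
  π_1 = 3/10·π_0 + 1/2·π_1 + 3/10·π_2 + 1/5·π_3
  π_2 = 1/5·π_0 + 1/10·π_1 + 1/2·π_2 + 1/5·π_3
  normalize: π_0 + π_1 + π_2 + π_3 = 1
Solving the linear system gives exactly π = [22/101, 177/505, 119/505, 99/505].

π = [0.2178, 0.3505, 0.2356, 0.1960]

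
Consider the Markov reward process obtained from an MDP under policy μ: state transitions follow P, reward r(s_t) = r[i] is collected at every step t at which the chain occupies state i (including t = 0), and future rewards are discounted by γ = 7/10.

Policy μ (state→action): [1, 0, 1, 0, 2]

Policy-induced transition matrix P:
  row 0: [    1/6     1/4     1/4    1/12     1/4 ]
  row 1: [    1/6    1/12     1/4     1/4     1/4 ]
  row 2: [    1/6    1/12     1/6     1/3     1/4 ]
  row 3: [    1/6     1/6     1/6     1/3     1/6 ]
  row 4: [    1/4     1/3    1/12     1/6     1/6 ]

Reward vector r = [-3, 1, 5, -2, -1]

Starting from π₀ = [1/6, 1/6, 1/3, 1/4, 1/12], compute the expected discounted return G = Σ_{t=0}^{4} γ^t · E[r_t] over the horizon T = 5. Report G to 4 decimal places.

t=0: π = [0.1667, 0.1667, 0.3333, 0.2500, 0.0833], E[r] = 0.7500, γ^t·E[r] = 0.750000, running G = 0.750000
t=1: π = [0.1736, 0.1528, 0.1875, 0.2639, 0.2222], E[r] = -0.1806, γ^t·E[r] = -0.126389, running G = 0.623611
t=2: π = [0.1852, 0.1898, 0.1753, 0.2402, 0.2095], E[r] = -0.1788, γ^t·E[r] = -0.087622, running G = 0.535990
t=3: π = [0.1841, 0.1866, 0.1805, 0.2363, 0.2125], E[r] = -0.1486, γ^t·E[r] = -0.050980, running G = 0.485009
t=4: π = [0.1844, 0.1868, 0.1798, 0.2363, 0.2126], E[r] = -0.1523, γ^t·E[r] = -0.036569, running G = 0.448440

G = 0.4484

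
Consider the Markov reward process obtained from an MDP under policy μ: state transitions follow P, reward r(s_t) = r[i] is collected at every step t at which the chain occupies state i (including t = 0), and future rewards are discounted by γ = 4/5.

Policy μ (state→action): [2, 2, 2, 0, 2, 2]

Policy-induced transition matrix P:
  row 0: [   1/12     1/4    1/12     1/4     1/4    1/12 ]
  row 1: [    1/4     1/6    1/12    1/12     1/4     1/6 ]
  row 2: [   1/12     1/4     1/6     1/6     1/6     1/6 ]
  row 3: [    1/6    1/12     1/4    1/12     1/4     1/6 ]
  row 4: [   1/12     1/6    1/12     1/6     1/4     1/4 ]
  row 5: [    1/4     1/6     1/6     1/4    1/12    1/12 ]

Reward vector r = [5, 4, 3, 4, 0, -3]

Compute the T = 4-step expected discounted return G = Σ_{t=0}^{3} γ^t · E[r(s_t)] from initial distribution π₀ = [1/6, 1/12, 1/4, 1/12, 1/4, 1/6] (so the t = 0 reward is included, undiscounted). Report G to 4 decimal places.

G = 5.7836

t=0: π = [0.1667, 0.0833, 0.2500, 0.0833, 0.2500, 0.1667], E[r] = 1.7500, γ^t·E[r] = 1.750000, running G = 1.750000
t=1: π = [0.1319, 0.1944, 0.1319, 0.1806, 0.2014, 0.1597], E[r] = 2.0764, γ^t·E[r] = 1.661111, running G = 3.411111
t=2: π = [0.1574, 0.1736, 0.1377, 0.1597, 0.2124, 0.1591], E[r] = 2.0561, γ^t·E[r] = 1.315926, running G = 4.727037
t=3: π = [0.1521, 0.1780, 0.1347, 0.1653, 0.2120, 0.1580], E[r] = 2.0635, γ^t·E[r] = 1.056519, running G = 5.783556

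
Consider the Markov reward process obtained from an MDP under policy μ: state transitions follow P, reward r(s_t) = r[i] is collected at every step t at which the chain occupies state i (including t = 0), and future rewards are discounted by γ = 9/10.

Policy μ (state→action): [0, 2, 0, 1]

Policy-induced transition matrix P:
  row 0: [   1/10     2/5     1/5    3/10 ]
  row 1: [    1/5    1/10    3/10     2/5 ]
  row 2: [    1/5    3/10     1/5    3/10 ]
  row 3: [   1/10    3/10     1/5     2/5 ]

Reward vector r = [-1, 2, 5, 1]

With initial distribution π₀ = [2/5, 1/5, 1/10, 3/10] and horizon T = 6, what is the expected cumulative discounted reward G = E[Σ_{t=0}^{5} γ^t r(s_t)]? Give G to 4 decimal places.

G = 7.7353

t=0: π = [0.4000, 0.2000, 0.1000, 0.3000], E[r] = 0.8000, γ^t·E[r] = 0.800000, running G = 0.800000
t=1: π = [0.1300, 0.3000, 0.2200, 0.3500], E[r] = 1.9200, γ^t·E[r] = 1.728000, running G = 2.528000
t=2: π = [0.1520, 0.2530, 0.2300, 0.3650], E[r] = 1.8690, γ^t·E[r] = 1.513890, running G = 4.041890
t=3: π = [0.1483, 0.2646, 0.2253, 0.3618], E[r] = 1.8692, γ^t·E[r] = 1.362647, running G = 5.404537
t=4: π = [0.1490, 0.2619, 0.2265, 0.3626], E[r] = 1.8698, γ^t·E[r] = 1.226756, running G = 6.631293
t=5: π = [0.1488, 0.2625, 0.2262, 0.3625], E[r] = 1.8696, γ^t·E[r] = 1.103984, running G = 7.735277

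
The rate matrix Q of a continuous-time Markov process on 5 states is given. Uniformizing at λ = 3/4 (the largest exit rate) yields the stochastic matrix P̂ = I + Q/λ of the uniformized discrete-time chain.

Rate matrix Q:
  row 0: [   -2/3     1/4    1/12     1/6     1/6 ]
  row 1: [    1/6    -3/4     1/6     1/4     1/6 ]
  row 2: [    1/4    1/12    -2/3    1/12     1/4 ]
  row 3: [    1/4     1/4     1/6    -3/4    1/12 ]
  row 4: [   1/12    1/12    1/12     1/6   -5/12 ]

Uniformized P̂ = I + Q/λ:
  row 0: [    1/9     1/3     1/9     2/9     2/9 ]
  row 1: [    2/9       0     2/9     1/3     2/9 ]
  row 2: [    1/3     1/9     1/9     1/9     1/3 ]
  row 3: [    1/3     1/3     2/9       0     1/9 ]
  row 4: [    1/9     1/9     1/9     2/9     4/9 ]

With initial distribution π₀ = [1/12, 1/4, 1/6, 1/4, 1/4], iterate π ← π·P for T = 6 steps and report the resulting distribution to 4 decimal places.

π = [0.2055, 0.1780, 0.1514, 0.1842, 0.2810]

t=0: π = [0.0833, 0.2500, 0.1667, 0.2500, 0.2500]
t=1: π = [0.2315, 0.1574, 0.1667, 0.1759, 0.2685]
t=2: π = [0.2047, 0.1842, 0.1481, 0.1821, 0.2809]
t=3: π = [0.2050, 0.1766, 0.1518, 0.1858, 0.2809]
t=4: π = [0.2057, 0.1783, 0.1514, 0.1837, 0.2809]
t=5: π = [0.2054, 0.1778, 0.1513, 0.1844, 0.2810]
t=6: π = [0.2055, 0.1780, 0.1514, 0.1842, 0.2810]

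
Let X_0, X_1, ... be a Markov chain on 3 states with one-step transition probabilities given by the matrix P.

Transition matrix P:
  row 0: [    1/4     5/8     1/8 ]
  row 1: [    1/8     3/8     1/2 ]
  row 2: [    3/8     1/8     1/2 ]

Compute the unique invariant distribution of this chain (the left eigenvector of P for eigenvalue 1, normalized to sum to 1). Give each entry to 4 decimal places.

Balance equations π_j = Σ_i π_i·P[i][j]:
  π_0 = 1/4·π_0 + 1/8·π_1 + 3/8·π_2
  π_1 = 5/8·π_0 + 3/8·π_1 + 1/8·π_2
  normalize: π_0 + π_1 + π_2 = 1
Solving the linear system gives exactly π = [8/31, 21/62, 25/62].

π = [0.2581, 0.3387, 0.4032]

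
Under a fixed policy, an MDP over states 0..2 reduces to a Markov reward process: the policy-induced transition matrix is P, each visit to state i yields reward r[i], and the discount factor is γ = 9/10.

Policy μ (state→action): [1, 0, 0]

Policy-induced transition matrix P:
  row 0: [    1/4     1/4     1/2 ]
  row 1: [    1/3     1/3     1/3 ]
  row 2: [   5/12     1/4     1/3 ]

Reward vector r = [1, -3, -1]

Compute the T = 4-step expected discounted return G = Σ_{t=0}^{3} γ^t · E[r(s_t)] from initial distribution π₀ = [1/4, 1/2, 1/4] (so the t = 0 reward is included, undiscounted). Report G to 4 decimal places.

t=0: π = [0.2500, 0.5000, 0.2500], E[r] = -1.5000, γ^t·E[r] = -1.500000, running G = -1.500000
t=1: π = [0.3333, 0.2917, 0.3750], E[r] = -0.9167, γ^t·E[r] = -0.825000, running G = -2.325000
t=2: π = [0.3368, 0.2743, 0.3889], E[r] = -0.8750, γ^t·E[r] = -0.708750, running G = -3.033750
t=3: π = [0.3377, 0.2729, 0.3895], E[r] = -0.8704, γ^t·E[r] = -0.634500, running G = -3.668250

G = -3.6683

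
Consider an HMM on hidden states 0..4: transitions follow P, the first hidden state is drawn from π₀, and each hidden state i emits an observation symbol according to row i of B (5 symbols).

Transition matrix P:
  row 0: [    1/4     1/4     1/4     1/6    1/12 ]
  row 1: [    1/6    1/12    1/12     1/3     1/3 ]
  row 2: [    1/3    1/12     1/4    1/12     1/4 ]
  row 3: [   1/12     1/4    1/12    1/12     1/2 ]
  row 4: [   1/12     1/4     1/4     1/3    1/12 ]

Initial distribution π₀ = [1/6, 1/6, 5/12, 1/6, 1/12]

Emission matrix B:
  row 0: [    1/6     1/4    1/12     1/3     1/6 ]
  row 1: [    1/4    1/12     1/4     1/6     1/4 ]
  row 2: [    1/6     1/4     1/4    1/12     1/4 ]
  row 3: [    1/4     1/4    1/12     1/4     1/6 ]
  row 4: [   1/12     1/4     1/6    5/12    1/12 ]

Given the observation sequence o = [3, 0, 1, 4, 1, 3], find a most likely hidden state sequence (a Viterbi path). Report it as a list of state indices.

t=0: δ = [5.556e-02, 2.778e-02, 3.472e-02, 4.167e-02, 3.472e-02]  (obs o_0=3)
t=1: δ = [2.315e-03, 3.472e-03, 2.315e-03, 2.894e-03, 1.736e-03]  ψ = [0, 0, 0, 4, 3]  (obs o_1=0)
t=2: δ = [1.929e-04, 6.028e-05, 1.447e-04, 2.894e-04, 3.617e-04]  ψ = [2, 3, 0, 1, 3]  (obs o_2=1)
t=3: δ = [8.038e-06, 2.261e-05, 2.261e-05, 2.009e-05, 1.206e-05]  ψ = [0, 4, 4, 4, 3]  (obs o_3=4)
t=4: δ = [1.884e-06, 4.186e-07, 1.413e-06, 1.884e-06, 2.512e-06]  ψ = [2, 3, 2, 1, 3]  (obs o_4=1)
t=5: δ = [1.570e-07, 1.047e-07, 5.233e-08, 2.093e-07, 3.925e-07]  ψ = [0, 4, 4, 4, 3]  (obs o_5=3)
backtrack: best end state = 4; path = [4, 3, 4, 1, 3, 4]

path = [4, 3, 4, 1, 3, 4]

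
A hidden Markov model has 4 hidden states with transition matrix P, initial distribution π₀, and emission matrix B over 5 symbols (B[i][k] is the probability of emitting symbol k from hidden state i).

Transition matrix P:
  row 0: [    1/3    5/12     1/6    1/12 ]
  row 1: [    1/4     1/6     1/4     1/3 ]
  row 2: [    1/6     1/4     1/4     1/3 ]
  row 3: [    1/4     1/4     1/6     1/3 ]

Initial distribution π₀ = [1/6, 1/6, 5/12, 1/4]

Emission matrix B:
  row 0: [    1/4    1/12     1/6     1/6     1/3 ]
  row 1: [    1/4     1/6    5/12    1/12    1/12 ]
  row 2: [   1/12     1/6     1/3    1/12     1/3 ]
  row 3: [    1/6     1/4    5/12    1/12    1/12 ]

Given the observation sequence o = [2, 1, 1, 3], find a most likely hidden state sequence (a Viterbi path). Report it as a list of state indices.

t=0: δ = [2.778e-02, 6.944e-02, 1.389e-01, 1.042e-01]  (obs o_0=2)
t=1: δ = [2.170e-03, 5.787e-03, 5.787e-03, 1.157e-02]  ψ = [3, 2, 2, 2]  (obs o_1=1)
t=2: δ = [2.411e-04, 4.823e-04, 3.215e-04, 9.645e-04]  ψ = [3, 3, 3, 3]  (obs o_2=1)
t=3: δ = [4.019e-05, 2.009e-05, 1.340e-05, 2.679e-05]  ψ = [3, 3, 3, 3]  (obs o_3=3)
backtrack: best end state = 0; path = [2, 3, 3, 0]

path = [2, 3, 3, 0]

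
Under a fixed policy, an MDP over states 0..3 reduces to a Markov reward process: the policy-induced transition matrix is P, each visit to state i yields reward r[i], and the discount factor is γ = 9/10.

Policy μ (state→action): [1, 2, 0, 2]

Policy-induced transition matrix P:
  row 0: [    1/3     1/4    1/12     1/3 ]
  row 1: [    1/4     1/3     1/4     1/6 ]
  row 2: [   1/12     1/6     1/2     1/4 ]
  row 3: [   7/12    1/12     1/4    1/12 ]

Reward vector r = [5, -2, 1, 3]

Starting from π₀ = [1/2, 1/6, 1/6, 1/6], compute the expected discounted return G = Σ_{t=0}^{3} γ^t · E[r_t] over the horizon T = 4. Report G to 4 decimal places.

t=0: π = [0.5000, 0.1667, 0.1667, 0.1667], E[r] = 2.8333, γ^t·E[r] = 2.833333, running G = 2.833333
t=1: π = [0.3194, 0.2222, 0.2083, 0.2500], E[r] = 2.1111, γ^t·E[r] = 1.900000, running G = 4.733333
t=2: π = [0.3252, 0.2095, 0.2488, 0.2164], E[r] = 2.1053, γ^t·E[r] = 1.705313, running G = 6.438646
t=3: π = [0.3078, 0.2106, 0.2580, 0.2236], E[r] = 2.0463, γ^t·E[r] = 1.491750, running G = 7.930396

G = 7.9304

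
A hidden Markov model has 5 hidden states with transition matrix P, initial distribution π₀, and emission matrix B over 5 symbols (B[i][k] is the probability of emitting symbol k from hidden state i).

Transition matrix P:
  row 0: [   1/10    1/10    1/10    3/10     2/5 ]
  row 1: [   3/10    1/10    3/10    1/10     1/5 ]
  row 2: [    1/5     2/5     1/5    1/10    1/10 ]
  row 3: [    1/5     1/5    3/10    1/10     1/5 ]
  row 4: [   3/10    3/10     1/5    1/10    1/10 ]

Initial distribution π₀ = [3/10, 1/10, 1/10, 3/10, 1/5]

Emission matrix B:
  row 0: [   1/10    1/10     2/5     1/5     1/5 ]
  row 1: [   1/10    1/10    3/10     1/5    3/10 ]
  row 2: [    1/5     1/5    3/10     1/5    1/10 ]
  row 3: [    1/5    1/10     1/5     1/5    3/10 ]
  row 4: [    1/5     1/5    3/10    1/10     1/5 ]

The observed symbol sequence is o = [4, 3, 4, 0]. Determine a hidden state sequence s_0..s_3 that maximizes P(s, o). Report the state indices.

t=0: δ = [6.000e-02, 3.000e-02, 1.000e-02, 9.000e-02, 4.000e-02]  (obs o_0=4)
t=1: δ = [3.600e-03, 3.600e-03, 5.400e-03, 3.600e-03, 2.400e-03]  ψ = [3, 3, 3, 0, 0]  (obs o_1=3)
t=2: δ = [2.160e-04, 6.480e-04, 1.080e-04, 3.240e-04, 2.880e-04]  ψ = [1, 2, 1, 0, 0]  (obs o_2=4)
t=3: δ = [1.944e-05, 8.640e-06, 3.888e-05, 1.296e-05, 2.592e-05]  ψ = [1, 4, 1, 0, 1]  (obs o_3=0)
backtrack: best end state = 2; path = [3, 2, 1, 2]

path = [3, 2, 1, 2]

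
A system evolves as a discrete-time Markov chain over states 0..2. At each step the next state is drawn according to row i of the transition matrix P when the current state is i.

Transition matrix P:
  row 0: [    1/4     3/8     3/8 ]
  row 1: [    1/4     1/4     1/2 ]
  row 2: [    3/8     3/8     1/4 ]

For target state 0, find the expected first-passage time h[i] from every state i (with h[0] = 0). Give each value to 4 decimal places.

First-step conditioning: h[0] = 0; for i ≠ 0, h[i] = 1 + Σ_k P[i][k]·h[k].
  h[1] = 1 + 1/4·h[1] + 1/2·h[2]
  h[2] = 1 + 3/8·h[1] + 1/4·h[2]
Solving the 2×2 linear system over states ≠ 0 gives exactly h = [0, 10/3, 3] (h[0] = 0 is the target).

h = [0.0000, 3.3333, 3.0000]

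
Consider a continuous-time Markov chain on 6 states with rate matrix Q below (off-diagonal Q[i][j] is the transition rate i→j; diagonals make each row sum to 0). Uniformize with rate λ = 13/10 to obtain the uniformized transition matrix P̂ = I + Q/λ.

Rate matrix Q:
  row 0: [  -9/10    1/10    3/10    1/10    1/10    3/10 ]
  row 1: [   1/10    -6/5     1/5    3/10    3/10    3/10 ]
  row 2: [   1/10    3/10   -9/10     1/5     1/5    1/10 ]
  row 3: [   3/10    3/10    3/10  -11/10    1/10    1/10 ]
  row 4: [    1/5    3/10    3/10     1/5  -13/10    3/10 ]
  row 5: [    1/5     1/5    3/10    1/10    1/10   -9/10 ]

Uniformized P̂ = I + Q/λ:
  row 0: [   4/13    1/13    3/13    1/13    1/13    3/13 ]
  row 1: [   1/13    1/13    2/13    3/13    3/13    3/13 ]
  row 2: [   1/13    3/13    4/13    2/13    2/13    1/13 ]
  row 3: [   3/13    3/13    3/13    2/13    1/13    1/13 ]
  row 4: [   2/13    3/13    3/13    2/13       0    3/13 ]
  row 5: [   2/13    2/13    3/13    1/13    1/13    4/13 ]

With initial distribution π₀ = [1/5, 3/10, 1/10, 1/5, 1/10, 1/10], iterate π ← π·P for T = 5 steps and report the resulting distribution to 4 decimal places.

t=0: π = [0.2000, 0.3000, 0.1000, 0.2000, 0.1000, 0.1000]
t=1: π = [0.1692, 0.1462, 0.2154, 0.1538, 0.1231, 0.1923]
t=2: π = [0.1639, 0.1675, 0.2361, 0.1373, 0.1065, 0.1888]
t=3: π = [0.1586, 0.1653, 0.2360, 0.1396, 0.1127, 0.1878]
t=4: π = [0.1581, 0.1665, 0.2362, 0.1399, 0.1118, 0.1874]
t=5: π = [0.1580, 0.1664, 0.2361, 0.1401, 0.1121, 0.1873]

π = [0.1580, 0.1664, 0.2361, 0.1401, 0.1121, 0.1873]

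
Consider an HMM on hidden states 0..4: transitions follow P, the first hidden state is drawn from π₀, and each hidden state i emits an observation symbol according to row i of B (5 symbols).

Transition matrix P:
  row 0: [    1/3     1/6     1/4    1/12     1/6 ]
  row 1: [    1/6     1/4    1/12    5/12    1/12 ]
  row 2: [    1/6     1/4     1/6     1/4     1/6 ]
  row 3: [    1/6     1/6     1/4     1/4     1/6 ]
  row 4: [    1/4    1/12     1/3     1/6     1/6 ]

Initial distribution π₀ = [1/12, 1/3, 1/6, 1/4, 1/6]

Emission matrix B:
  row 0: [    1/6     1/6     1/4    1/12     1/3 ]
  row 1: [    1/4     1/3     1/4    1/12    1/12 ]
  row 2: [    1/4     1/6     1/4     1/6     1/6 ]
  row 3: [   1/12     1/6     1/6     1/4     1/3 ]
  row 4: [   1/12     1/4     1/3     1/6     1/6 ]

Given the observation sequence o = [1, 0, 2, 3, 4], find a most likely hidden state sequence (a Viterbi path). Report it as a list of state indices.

path = [1, 1, 1, 3, 3]

t=0: δ = [1.389e-02, 1.111e-01, 2.778e-02, 4.167e-02, 4.167e-02]  (obs o_0=1)
t=1: δ = [3.086e-03, 6.944e-03, 3.472e-03, 3.858e-03, 7.716e-04]  ψ = [1, 1, 4, 1, 1]  (obs o_1=0)
t=2: δ = [2.894e-04, 4.340e-04, 2.411e-04, 4.823e-04, 2.143e-04]  ψ = [1, 1, 3, 1, 3]  (obs o_2=2)
t=3: δ = [8.038e-06, 9.042e-06, 2.009e-05, 4.521e-05, 1.340e-05]  ψ = [0, 1, 3, 1, 3]  (obs o_3=3)
t=4: δ = [2.512e-06, 6.279e-07, 1.884e-06, 3.768e-06, 1.256e-06]  ψ = [3, 3, 3, 3, 3]  (obs o_4=4)
backtrack: best end state = 3; path = [1, 1, 1, 3, 3]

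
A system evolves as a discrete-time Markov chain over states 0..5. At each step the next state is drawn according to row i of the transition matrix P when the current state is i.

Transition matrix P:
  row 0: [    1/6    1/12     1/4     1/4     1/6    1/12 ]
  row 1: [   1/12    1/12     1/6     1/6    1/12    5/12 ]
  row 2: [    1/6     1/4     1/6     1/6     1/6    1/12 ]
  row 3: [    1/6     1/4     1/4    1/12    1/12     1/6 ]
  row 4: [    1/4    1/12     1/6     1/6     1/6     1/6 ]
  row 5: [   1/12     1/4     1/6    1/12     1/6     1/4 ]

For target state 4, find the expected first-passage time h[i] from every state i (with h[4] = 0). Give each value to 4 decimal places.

First-step conditioning: h[4] = 0; for i ≠ 4, h[i] = 1 + Σ_k P[i][k]·h[k].
  h[0] = 1 + 1/6·h[0] + 1/12·h[1] + 1/4·h[2] + 1/4·h[3] + 1/12·h[5]
  h[1] = 1 + 1/12·h[0] + 1/12·h[1] + 1/6·h[2] + 1/6·h[3] + 5/12·h[5]
  h[2] = 1 + 1/6·h[0] + 1/4·h[1] + 1/6·h[2] + 1/6·h[3] + 1/12·h[5]
  h[3] = 1 + 1/6·h[0] + 1/4·h[1] + 1/4·h[2] + 1/12·h[3] + 1/6·h[5]
  h[5] = 1 + 1/12·h[0] + 1/4·h[1] + 1/6·h[2] + 1/12·h[3] + 1/4·h[5]
Solving the 5×5 linear system over states ≠ 4 gives exactly h = [86168/11951, 92668/11951, 86624/11951, 2520/323, 0, 86008/11951] (h[4] = 0 is the target).

h = [7.2101, 7.7540, 7.2483, 7.8019, 0.0000, 7.1967]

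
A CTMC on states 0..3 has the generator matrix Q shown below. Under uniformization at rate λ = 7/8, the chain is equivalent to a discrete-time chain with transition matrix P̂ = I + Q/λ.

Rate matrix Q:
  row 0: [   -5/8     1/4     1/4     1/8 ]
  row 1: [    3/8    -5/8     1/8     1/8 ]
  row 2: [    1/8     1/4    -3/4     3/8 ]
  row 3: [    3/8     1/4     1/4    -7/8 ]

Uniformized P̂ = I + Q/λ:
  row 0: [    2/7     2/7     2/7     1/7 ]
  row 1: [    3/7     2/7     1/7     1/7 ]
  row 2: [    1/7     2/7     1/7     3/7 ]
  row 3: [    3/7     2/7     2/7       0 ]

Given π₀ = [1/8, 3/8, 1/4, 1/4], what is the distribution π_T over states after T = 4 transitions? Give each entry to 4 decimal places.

π = [0.3217, 0.2857, 0.2143, 0.1783]

t=0: π = [0.1250, 0.3750, 0.2500, 0.2500]
t=1: π = [0.3393, 0.2857, 0.1964, 0.1786]
t=2: π = [0.3240, 0.2857, 0.2168, 0.1735]
t=3: π = [0.3203, 0.2857, 0.2139, 0.1800]
t=4: π = [0.3217, 0.2857, 0.2143, 0.1783]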